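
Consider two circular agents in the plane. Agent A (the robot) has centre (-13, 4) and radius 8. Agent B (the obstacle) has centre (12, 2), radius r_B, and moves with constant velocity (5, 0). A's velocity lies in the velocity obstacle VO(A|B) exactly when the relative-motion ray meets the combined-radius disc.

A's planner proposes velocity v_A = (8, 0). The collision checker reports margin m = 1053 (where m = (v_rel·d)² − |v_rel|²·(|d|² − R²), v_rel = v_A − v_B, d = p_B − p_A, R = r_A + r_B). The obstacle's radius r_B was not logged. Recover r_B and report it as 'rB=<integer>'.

m = 1053
d = (25, -2);  v_rel = (3, 0),  |v_rel|² = 9
v_rel×d = (3)·(-2) − (0)·(25) = -6
since m = R²·9 − (-6)²:  R² = (36 + 1053) / 9 = 121
R = √121 = 11  ⇒  r_B = 11 − 8 = 3

rB=3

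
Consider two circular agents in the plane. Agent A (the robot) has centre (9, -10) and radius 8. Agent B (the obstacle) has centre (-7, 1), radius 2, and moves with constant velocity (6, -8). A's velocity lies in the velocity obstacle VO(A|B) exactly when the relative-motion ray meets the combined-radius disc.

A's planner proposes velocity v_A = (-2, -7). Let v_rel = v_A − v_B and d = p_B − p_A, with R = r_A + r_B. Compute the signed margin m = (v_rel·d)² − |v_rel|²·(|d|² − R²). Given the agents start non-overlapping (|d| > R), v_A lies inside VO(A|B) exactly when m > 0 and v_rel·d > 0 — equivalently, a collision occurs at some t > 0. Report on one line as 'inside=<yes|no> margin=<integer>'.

d = (-16, 11),  |d|² = 377;  R = 8+2 = 10,  c = 377−10² = 277
v_rel = (-8, 1),  |v_rel|² = 65;  v_rel·d = (-8)·(-16) + (1)·(11) = 139
65·t² − 278·t + 277 = 0  ⇒  m = 139² − 65·277 = 1316
m = 1316 > 0,  v_rel·d = 139 > 0  ⇒  inside

inside=yes margin=1316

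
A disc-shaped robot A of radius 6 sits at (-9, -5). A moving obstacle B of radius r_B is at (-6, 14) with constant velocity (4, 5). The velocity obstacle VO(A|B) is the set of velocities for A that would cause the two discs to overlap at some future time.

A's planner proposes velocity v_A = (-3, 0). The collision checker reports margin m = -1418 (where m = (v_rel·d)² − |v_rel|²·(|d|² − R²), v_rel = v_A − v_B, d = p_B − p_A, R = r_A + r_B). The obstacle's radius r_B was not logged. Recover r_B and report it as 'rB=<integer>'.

m = -1418
d = (3, 19);  v_rel = (-7, -5),  |v_rel|² = 74
v_rel×d = (-7)·(19) − (-5)·(3) = -118
since m = R²·74 − (-118)²:  R² = (13924 + -1418) / 74 = 169
R = √169 = 13  ⇒  r_B = 13 − 6 = 7

rB=7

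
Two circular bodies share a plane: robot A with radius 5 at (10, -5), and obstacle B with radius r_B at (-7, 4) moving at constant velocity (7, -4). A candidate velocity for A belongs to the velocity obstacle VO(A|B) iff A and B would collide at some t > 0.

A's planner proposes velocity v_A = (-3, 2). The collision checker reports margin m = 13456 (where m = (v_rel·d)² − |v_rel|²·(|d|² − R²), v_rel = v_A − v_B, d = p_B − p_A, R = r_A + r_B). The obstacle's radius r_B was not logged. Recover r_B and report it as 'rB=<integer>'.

m = 13456
d = (-17, 9);  v_rel = (-10, 6),  |v_rel|² = 136
v_rel×d = (-10)·(9) − (6)·(-17) = 12
since m = R²·136 − 12²:  R² = (144 + 13456) / 136 = 100
R = √100 = 10  ⇒  r_B = 10 − 5 = 5

rB=5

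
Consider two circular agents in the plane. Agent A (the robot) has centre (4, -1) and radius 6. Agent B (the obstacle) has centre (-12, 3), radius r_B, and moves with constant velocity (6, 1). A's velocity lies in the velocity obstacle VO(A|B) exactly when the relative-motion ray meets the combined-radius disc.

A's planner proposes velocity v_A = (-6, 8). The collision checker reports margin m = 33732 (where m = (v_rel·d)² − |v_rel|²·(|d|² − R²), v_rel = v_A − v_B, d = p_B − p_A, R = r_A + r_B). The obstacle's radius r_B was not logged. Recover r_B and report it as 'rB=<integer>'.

m = 33732
d = (-16, 4);  v_rel = (-12, 7),  |v_rel|² = 193
v_rel×d = (-12)·(4) − (7)·(-16) = 64
since m = R²·193 − 64²:  R² = (4096 + 33732) / 193 = 196
R = √196 = 14  ⇒  r_B = 14 − 6 = 8

rB=8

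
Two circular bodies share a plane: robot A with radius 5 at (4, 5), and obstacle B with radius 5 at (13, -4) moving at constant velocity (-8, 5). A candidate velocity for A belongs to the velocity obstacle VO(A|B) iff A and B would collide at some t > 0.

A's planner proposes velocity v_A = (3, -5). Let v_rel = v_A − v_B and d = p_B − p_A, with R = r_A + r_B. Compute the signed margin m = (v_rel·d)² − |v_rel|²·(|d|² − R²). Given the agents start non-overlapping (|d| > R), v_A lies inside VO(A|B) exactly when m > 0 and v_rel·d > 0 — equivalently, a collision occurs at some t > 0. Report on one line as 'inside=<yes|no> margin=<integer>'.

d = (9, -9),  |d|² = 162;  R = 5+5 = 10,  c = 162−10² = 62
v_rel = (11, -10),  |v_rel|² = 221;  v_rel·d = (11)·(9) + (-10)·(-9) = 189
221·t² − 378·t + 62 = 0  ⇒  m = 189² − 221·62 = 22019
m = 22019 > 0,  v_rel·d = 189 > 0  ⇒  inside

inside=yes margin=22019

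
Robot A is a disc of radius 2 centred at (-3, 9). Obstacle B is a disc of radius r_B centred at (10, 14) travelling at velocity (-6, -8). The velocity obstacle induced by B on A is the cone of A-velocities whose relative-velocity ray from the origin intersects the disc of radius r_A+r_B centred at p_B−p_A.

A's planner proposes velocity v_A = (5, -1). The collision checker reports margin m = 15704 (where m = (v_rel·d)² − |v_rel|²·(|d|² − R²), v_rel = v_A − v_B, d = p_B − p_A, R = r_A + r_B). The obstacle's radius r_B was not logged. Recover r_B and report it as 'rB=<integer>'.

m = 15704
d = (13, 5);  v_rel = (11, 7),  |v_rel|² = 170
v_rel×d = (11)·(5) − (7)·(13) = -36
since m = R²·170 − (-36)²:  R² = (1296 + 15704) / 170 = 100
R = √100 = 10  ⇒  r_B = 10 − 2 = 8

rB=8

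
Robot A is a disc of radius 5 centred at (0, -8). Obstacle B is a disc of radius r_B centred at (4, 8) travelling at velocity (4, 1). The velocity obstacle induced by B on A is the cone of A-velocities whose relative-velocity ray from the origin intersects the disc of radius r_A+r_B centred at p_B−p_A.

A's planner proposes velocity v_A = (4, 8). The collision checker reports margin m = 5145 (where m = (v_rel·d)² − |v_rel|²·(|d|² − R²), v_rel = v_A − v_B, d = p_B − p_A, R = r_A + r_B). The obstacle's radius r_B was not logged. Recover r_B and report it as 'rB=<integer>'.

m = 5145
d = (4, 16);  v_rel = (0, 7),  |v_rel|² = 49
v_rel×d = (0)·(16) − (7)·(4) = -28
since m = R²·49 − (-28)²:  R² = (784 + 5145) / 49 = 121
R = √121 = 11  ⇒  r_B = 11 − 5 = 6

rB=6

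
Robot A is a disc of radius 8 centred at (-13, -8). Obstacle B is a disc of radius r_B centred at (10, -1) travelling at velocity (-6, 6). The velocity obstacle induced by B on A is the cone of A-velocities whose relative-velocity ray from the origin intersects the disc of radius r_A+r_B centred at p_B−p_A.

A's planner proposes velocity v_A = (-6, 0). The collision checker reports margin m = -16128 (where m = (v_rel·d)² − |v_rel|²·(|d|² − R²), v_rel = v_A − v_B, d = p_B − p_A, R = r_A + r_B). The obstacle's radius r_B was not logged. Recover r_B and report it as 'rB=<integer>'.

m = -16128
d = (23, 7);  v_rel = (0, -6),  |v_rel|² = 36
v_rel×d = (0)·(7) − (-6)·(23) = 138
since m = R²·36 − 138²:  R² = (19044 + -16128) / 36 = 81
R = √81 = 9  ⇒  r_B = 9 − 8 = 1

rB=1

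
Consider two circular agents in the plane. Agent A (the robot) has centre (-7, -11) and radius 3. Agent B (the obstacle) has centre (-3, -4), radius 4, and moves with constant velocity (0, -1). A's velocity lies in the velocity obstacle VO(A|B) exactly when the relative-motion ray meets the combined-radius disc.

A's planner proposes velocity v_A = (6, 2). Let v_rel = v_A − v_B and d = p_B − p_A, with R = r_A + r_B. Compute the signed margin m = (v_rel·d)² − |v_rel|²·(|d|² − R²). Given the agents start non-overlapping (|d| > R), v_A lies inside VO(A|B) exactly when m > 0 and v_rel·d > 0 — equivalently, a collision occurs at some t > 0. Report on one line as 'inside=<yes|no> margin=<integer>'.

d = (4, 7),  |d|² = 65;  R = 3+4 = 7,  c = 65−7² = 16
v_rel = (6, 3),  |v_rel|² = 45;  v_rel·d = (6)·(4) + (3)·(7) = 45
45·t² − 90·t + 16 = 0  ⇒  m = 45² − 45·16 = 1305
m = 1305 > 0,  v_rel·d = 45 > 0  ⇒  inside

inside=yes margin=1305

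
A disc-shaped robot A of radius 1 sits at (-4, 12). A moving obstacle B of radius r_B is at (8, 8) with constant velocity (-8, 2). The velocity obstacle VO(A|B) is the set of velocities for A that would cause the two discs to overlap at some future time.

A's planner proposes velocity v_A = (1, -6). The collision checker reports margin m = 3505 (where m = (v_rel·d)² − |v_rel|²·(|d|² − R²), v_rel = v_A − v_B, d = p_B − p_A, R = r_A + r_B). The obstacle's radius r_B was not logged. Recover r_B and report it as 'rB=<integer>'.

m = 3505
d = (12, -4);  v_rel = (9, -8),  |v_rel|² = 145
v_rel×d = (9)·(-4) − (-8)·(12) = 60
since m = R²·145 − 60²:  R² = (3600 + 3505) / 145 = 49
R = √49 = 7  ⇒  r_B = 7 − 1 = 6

rB=6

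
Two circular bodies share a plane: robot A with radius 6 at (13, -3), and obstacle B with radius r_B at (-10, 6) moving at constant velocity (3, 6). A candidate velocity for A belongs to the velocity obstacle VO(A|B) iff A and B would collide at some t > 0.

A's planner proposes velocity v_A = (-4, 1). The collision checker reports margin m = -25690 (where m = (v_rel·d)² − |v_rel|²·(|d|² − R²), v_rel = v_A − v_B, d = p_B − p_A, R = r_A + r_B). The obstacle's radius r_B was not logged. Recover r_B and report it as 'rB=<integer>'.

m = -25690
d = (-23, 9);  v_rel = (-7, -5),  |v_rel|² = 74
v_rel×d = (-7)·(9) − (-5)·(-23) = -178
since m = R²·74 − (-178)²:  R² = (31684 + -25690) / 74 = 81
R = √81 = 9  ⇒  r_B = 9 − 6 = 3

rB=3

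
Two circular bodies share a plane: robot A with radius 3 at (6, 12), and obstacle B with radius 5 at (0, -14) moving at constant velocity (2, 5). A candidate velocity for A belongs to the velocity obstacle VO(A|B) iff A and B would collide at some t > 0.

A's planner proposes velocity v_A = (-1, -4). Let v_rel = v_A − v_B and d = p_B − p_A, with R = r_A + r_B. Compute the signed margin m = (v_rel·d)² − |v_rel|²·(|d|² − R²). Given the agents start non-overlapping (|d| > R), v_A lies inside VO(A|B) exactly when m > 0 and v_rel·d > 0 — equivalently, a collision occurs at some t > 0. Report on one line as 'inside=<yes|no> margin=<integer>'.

d = (-6, -26),  |d|² = 712;  R = 3+5 = 8,  c = 712−8² = 648
v_rel = (-3, -9),  |v_rel|² = 90;  v_rel·d = (-3)·(-6) + (-9)·(-26) = 252
90·t² − 504·t + 648 = 0  ⇒  m = 252² − 90·648 = 5184
m = 5184 > 0,  v_rel·d = 252 > 0  ⇒  inside

inside=yes margin=5184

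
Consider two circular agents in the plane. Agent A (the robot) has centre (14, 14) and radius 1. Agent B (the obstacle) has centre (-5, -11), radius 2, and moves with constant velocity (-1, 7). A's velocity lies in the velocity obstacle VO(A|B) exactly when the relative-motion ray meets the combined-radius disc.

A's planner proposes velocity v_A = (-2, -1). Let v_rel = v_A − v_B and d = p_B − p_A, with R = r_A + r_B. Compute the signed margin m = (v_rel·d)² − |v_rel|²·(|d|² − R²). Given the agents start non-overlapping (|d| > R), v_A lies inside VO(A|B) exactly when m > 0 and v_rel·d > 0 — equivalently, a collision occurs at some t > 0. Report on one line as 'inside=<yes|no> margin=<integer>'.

d = (-19, -25),  |d|² = 986;  R = 1+2 = 3,  c = 986−3² = 977
v_rel = (-1, -8),  |v_rel|² = 65;  v_rel·d = (-1)·(-19) + (-8)·(-25) = 219
65·t² − 438·t + 977 = 0  ⇒  m = 219² − 65·977 = -15544
m = -15544 < 0,  v_rel·d = 219 > 0  ⇒  outside

inside=no margin=-15544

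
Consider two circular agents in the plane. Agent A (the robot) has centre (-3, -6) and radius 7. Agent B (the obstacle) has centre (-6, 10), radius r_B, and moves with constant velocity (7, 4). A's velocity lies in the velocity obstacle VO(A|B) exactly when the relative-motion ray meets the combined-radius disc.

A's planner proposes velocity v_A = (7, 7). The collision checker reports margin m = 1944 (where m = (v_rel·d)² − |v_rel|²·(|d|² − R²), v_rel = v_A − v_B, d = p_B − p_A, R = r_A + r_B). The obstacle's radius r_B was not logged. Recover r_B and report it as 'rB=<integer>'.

m = 1944
d = (-3, 16);  v_rel = (0, 3),  |v_rel|² = 9
v_rel×d = (0)·(16) − (3)·(-3) = 9
since m = R²·9 − 9²:  R² = (81 + 1944) / 9 = 225
R = √225 = 15  ⇒  r_B = 15 − 7 = 8

rB=8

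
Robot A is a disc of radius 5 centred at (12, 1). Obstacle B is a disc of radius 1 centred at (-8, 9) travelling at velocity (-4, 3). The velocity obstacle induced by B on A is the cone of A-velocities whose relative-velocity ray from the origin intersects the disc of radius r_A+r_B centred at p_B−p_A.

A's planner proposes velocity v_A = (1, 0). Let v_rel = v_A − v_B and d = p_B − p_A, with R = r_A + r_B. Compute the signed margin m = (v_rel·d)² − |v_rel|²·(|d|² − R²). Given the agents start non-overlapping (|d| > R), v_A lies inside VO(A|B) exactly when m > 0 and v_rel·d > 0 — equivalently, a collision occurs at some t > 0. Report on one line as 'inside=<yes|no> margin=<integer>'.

d = (-20, 8),  |d|² = 464;  R = 5+1 = 6,  c = 464−6² = 428
v_rel = (5, -3),  |v_rel|² = 34;  v_rel·d = (5)·(-20) + (-3)·(8) = -124
34·t² + 248·t + 428 = 0  ⇒  m = (-124)² − 34·428 = 824
m = 824 > 0,  v_rel·d = -124 < 0  ⇒  outside

inside=no margin=824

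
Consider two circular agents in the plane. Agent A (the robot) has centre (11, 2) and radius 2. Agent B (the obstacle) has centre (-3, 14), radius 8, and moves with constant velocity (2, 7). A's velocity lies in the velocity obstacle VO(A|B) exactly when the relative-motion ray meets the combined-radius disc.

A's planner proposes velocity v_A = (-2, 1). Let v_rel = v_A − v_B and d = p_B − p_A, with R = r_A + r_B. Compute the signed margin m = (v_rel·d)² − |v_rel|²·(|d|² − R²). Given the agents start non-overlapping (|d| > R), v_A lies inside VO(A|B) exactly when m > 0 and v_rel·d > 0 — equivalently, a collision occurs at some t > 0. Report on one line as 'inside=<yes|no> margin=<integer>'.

d = (-14, 12),  |d|² = 340;  R = 2+8 = 10,  c = 340−10² = 240
v_rel = (-4, -6),  |v_rel|² = 52;  v_rel·d = (-4)·(-14) + (-6)·(12) = -16
52·t² + 32·t + 240 = 0  ⇒  m = (-16)² − 52·240 = -12224
m = -12224 < 0,  v_rel·d = -16 < 0  ⇒  outside

inside=no margin=-12224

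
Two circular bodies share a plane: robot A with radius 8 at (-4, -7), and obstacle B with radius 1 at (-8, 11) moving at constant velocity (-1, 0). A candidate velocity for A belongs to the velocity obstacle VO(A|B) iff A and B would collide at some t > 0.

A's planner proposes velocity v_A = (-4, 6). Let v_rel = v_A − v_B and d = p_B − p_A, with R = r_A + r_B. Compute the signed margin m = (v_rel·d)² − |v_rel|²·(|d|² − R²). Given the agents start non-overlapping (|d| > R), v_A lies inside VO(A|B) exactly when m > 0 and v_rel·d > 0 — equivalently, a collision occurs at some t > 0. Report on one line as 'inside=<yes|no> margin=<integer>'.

d = (-4, 18),  |d|² = 340;  R = 8+1 = 9,  c = 340−9² = 259
v_rel = (-3, 6),  |v_rel|² = 45;  v_rel·d = (-3)·(-4) + (6)·(18) = 120
45·t² − 240·t + 259 = 0  ⇒  m = 120² − 45·259 = 2745
m = 2745 > 0,  v_rel·d = 120 > 0  ⇒  inside

inside=yes margin=2745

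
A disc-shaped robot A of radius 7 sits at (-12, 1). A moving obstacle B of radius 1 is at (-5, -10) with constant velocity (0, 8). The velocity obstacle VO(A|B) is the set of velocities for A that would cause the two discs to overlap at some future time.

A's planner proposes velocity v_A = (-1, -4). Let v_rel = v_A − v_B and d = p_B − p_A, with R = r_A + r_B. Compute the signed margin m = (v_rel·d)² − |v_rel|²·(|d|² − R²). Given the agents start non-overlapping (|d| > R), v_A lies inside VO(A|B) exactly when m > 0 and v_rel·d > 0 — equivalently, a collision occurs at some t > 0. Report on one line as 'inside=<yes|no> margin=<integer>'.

d = (7, -11),  |d|² = 170;  R = 7+1 = 8,  c = 170−8² = 106
v_rel = (-1, -12),  |v_rel|² = 145;  v_rel·d = (-1)·(7) + (-12)·(-11) = 125
145·t² − 250·t + 106 = 0  ⇒  m = 125² − 145·106 = 255
m = 255 > 0,  v_rel·d = 125 > 0  ⇒  inside

inside=yes margin=255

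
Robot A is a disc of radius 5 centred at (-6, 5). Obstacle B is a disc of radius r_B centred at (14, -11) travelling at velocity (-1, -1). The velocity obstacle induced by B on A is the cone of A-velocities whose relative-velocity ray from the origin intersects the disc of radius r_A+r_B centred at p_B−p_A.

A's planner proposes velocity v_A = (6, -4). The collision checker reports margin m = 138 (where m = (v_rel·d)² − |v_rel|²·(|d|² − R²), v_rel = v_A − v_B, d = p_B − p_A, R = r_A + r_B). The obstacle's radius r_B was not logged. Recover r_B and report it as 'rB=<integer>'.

m = 138
d = (20, -16);  v_rel = (7, -3),  |v_rel|² = 58
v_rel×d = (7)·(-16) − (-3)·(20) = -52
since m = R²·58 − (-52)²:  R² = (2704 + 138) / 58 = 49
R = √49 = 7  ⇒  r_B = 7 − 5 = 2

rB=2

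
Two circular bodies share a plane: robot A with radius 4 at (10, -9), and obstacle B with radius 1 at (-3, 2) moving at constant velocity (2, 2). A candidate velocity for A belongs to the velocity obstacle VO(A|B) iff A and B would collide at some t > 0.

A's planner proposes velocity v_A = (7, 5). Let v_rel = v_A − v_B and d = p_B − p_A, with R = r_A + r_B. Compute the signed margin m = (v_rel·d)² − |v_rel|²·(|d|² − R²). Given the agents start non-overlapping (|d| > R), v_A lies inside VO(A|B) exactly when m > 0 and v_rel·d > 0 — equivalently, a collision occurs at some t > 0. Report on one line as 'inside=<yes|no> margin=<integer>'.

d = (-13, 11),  |d|² = 290;  R = 4+1 = 5,  c = 290−5² = 265
v_rel = (5, 3),  |v_rel|² = 34;  v_rel·d = (5)·(-13) + (3)·(11) = -32
34·t² + 64·t + 265 = 0  ⇒  m = (-32)² − 34·265 = -7986
m = -7986 < 0,  v_rel·d = -32 < 0  ⇒  outside

inside=no margin=-7986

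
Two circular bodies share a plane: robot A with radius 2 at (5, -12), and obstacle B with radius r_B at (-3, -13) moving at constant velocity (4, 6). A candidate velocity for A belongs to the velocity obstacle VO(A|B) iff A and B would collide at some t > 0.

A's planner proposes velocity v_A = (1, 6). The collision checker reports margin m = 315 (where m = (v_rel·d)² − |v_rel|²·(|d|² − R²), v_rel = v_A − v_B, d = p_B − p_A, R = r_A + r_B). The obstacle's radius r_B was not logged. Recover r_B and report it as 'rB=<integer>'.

m = 315
d = (-8, -1);  v_rel = (-3, 0),  |v_rel|² = 9
v_rel×d = (-3)·(-1) − (0)·(-8) = 3
since m = R²·9 − 3²:  R² = (9 + 315) / 9 = 36
R = √36 = 6  ⇒  r_B = 6 − 2 = 4

rB=4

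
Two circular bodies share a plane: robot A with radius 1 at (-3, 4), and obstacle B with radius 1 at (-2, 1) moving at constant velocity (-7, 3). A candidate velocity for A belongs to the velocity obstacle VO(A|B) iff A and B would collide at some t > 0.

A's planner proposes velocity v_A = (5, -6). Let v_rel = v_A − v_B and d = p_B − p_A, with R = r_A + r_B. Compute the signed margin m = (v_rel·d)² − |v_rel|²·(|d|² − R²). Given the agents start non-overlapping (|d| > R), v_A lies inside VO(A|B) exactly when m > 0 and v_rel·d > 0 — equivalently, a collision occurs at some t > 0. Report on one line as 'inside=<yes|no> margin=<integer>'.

d = (1, -3),  |d|² = 10;  R = 1+1 = 2,  c = 10−2² = 6
v_rel = (12, -9),  |v_rel|² = 225;  v_rel·d = (12)·(1) + (-9)·(-3) = 39
225·t² − 78·t + 6 = 0  ⇒  m = 39² − 225·6 = 171
m = 171 > 0,  v_rel·d = 39 > 0  ⇒  inside

inside=yes margin=171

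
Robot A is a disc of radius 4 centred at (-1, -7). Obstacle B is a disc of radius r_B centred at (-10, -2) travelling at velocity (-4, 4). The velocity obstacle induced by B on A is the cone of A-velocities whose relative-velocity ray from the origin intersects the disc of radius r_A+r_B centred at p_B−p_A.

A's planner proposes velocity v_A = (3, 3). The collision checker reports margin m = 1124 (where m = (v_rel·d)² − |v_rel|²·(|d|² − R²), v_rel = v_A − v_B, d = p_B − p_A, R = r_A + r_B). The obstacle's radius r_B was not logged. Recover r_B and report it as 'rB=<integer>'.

m = 1124
d = (-9, 5);  v_rel = (7, -1),  |v_rel|² = 50
v_rel×d = (7)·(5) − (-1)·(-9) = 26
since m = R²·50 − 26²:  R² = (676 + 1124) / 50 = 36
R = √36 = 6  ⇒  r_B = 6 − 4 = 2

rB=2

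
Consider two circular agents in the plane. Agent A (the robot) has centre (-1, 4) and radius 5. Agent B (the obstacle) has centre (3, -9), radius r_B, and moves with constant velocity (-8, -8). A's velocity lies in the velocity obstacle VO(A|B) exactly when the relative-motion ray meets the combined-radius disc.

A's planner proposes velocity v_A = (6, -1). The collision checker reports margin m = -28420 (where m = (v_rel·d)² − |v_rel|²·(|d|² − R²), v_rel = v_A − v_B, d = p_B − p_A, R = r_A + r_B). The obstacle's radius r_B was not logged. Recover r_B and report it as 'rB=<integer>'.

m = -28420
d = (4, -13);  v_rel = (14, 7),  |v_rel|² = 245
v_rel×d = (14)·(-13) − (7)·(4) = -210
since m = R²·245 − (-210)²:  R² = (44100 + -28420) / 245 = 64
R = √64 = 8  ⇒  r_B = 8 − 5 = 3

rB=3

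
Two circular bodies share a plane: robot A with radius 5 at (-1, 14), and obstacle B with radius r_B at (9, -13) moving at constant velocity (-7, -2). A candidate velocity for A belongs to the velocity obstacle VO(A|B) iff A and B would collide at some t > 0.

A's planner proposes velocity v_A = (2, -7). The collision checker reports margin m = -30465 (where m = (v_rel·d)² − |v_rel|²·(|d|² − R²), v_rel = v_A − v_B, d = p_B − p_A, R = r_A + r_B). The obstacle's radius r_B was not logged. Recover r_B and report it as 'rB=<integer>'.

m = -30465
d = (10, -27);  v_rel = (9, -5),  |v_rel|² = 106
v_rel×d = (9)·(-27) − (-5)·(10) = -193
since m = R²·106 − (-193)²:  R² = (37249 + -30465) / 106 = 64
R = √64 = 8  ⇒  r_B = 8 − 5 = 3

rB=3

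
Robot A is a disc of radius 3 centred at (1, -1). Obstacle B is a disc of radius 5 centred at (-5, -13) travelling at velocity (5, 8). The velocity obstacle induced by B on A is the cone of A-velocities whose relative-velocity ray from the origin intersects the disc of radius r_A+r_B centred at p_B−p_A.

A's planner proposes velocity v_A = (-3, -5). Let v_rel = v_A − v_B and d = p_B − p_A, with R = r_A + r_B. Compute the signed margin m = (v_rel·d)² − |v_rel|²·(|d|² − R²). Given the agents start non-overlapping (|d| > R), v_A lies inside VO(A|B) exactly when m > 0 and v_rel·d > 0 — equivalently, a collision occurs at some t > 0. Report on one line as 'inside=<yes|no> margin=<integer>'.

d = (-6, -12),  |d|² = 180;  R = 3+5 = 8,  c = 180−8² = 116
v_rel = (-8, -13),  |v_rel|² = 233;  v_rel·d = (-8)·(-6) + (-13)·(-12) = 204
233·t² − 408·t + 116 = 0  ⇒  m = 204² − 233·116 = 14588
m = 14588 > 0,  v_rel·d = 204 > 0  ⇒  inside

inside=yes margin=14588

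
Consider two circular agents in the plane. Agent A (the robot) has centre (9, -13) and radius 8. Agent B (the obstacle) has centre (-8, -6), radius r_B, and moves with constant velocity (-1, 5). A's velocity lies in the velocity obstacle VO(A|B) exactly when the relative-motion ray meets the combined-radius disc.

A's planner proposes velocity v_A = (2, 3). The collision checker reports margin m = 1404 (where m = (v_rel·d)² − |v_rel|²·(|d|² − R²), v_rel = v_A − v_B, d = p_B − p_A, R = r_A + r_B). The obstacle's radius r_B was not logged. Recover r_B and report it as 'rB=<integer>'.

m = 1404
d = (-17, 7);  v_rel = (3, -2),  |v_rel|² = 13
v_rel×d = (3)·(7) − (-2)·(-17) = -13
since m = R²·13 − (-13)²:  R² = (169 + 1404) / 13 = 121
R = √121 = 11  ⇒  r_B = 11 − 8 = 3

rB=3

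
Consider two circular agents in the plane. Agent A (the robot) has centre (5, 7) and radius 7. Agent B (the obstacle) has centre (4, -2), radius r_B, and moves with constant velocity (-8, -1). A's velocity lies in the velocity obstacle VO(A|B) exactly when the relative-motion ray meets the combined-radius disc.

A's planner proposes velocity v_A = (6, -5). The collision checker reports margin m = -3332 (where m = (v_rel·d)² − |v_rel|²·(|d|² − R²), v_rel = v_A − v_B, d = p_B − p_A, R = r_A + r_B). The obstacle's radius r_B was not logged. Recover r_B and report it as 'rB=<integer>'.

m = -3332
d = (-1, -9);  v_rel = (14, -4),  |v_rel|² = 212
v_rel×d = (14)·(-9) − (-4)·(-1) = -130
since m = R²·212 − (-130)²:  R² = (16900 + -3332) / 212 = 64
R = √64 = 8  ⇒  r_B = 8 − 7 = 1

rB=1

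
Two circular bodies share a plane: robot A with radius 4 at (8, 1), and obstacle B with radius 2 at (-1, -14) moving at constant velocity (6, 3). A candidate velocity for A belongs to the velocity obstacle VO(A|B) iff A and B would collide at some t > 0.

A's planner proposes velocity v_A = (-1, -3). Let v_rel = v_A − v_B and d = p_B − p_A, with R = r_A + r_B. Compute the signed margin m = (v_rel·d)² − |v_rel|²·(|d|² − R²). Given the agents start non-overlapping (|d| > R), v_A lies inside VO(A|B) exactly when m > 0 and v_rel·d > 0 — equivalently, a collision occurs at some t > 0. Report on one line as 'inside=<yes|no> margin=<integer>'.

d = (-9, -15),  |d|² = 306;  R = 4+2 = 6,  c = 306−6² = 270
v_rel = (-7, -6),  |v_rel|² = 85;  v_rel·d = (-7)·(-9) + (-6)·(-15) = 153
85·t² − 306·t + 270 = 0  ⇒  m = 153² − 85·270 = 459
m = 459 > 0,  v_rel·d = 153 > 0  ⇒  inside

inside=yes margin=459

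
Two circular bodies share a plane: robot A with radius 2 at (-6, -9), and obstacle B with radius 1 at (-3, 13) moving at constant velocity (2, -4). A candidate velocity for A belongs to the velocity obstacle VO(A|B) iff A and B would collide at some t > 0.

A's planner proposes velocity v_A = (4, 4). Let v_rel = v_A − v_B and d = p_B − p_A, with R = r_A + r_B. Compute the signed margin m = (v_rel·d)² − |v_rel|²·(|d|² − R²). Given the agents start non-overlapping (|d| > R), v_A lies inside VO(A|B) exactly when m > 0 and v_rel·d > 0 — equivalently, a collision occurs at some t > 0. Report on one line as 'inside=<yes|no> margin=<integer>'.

d = (3, 22),  |d|² = 493;  R = 2+1 = 3,  c = 493−3² = 484
v_rel = (2, 8),  |v_rel|² = 68;  v_rel·d = (2)·(3) + (8)·(22) = 182
68·t² − 364·t + 484 = 0  ⇒  m = 182² − 68·484 = 212
m = 212 > 0,  v_rel·d = 182 > 0  ⇒  inside

inside=yes margin=212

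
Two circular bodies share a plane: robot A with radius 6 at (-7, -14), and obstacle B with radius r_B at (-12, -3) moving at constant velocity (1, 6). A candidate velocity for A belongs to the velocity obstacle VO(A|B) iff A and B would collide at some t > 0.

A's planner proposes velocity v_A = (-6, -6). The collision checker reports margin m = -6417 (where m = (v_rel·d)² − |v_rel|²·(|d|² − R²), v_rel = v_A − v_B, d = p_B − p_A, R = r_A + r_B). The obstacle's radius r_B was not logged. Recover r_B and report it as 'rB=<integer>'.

m = -6417
d = (-5, 11);  v_rel = (-7, -12),  |v_rel|² = 193
v_rel×d = (-7)·(11) − (-12)·(-5) = -137
since m = R²·193 − (-137)²:  R² = (18769 + -6417) / 193 = 64
R = √64 = 8  ⇒  r_B = 8 − 6 = 2

rB=2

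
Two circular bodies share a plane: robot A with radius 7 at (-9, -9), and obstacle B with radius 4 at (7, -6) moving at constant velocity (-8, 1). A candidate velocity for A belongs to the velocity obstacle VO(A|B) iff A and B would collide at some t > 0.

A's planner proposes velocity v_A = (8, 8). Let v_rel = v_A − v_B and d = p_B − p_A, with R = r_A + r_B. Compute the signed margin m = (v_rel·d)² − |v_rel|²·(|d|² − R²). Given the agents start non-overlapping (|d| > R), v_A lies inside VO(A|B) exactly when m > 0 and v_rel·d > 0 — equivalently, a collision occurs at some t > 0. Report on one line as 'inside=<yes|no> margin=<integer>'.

d = (16, 3),  |d|² = 265;  R = 7+4 = 11,  c = 265−11² = 144
v_rel = (16, 7),  |v_rel|² = 305;  v_rel·d = (16)·(16) + (7)·(3) = 277
305·t² − 554·t + 144 = 0  ⇒  m = 277² − 305·144 = 32809
m = 32809 > 0,  v_rel·d = 277 > 0  ⇒  inside

inside=yes margin=32809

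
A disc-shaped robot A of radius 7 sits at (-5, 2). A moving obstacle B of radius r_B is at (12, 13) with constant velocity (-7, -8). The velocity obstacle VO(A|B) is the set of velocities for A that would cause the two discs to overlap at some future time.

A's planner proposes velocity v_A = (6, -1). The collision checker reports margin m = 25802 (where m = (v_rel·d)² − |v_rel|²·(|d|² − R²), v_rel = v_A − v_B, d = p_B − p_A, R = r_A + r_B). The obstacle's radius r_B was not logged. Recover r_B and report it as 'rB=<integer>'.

m = 25802
d = (17, 11);  v_rel = (13, 7),  |v_rel|² = 218
v_rel×d = (13)·(11) − (7)·(17) = 24
since m = R²·218 − 24²:  R² = (576 + 25802) / 218 = 121
R = √121 = 11  ⇒  r_B = 11 − 7 = 4

rB=4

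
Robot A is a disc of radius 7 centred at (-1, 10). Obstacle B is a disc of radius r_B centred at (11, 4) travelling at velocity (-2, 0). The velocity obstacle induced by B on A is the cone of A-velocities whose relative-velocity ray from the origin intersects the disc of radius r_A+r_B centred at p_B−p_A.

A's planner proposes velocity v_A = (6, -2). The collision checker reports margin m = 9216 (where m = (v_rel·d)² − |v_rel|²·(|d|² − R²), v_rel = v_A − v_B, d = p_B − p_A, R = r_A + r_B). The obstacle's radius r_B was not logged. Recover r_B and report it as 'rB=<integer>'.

m = 9216
d = (12, -6);  v_rel = (8, -2),  |v_rel|² = 68
v_rel×d = (8)·(-6) − (-2)·(12) = -24
since m = R²·68 − (-24)²:  R² = (576 + 9216) / 68 = 144
R = √144 = 12  ⇒  r_B = 12 − 7 = 5

rB=5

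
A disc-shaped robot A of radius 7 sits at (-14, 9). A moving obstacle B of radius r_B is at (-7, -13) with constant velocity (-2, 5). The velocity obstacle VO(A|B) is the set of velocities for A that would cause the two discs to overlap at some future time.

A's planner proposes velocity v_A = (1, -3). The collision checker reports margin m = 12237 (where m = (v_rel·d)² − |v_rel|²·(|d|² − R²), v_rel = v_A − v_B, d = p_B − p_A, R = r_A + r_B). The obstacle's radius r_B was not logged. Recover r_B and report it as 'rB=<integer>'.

m = 12237
d = (7, -22);  v_rel = (3, -8),  |v_rel|² = 73
v_rel×d = (3)·(-22) − (-8)·(7) = -10
since m = R²·73 − (-10)²:  R² = (100 + 12237) / 73 = 169
R = √169 = 13  ⇒  r_B = 13 − 7 = 6

rB=6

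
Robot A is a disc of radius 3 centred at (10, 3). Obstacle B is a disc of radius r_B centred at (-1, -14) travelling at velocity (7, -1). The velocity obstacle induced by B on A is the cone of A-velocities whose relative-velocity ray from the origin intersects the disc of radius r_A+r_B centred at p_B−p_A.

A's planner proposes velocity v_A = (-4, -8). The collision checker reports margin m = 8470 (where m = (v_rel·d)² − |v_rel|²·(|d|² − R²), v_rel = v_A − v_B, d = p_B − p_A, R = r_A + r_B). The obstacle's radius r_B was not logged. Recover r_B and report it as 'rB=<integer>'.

m = 8470
d = (-11, -17);  v_rel = (-11, -7),  |v_rel|² = 170
v_rel×d = (-11)·(-17) − (-7)·(-11) = 110
since m = R²·170 − 110²:  R² = (12100 + 8470) / 170 = 121
R = √121 = 11  ⇒  r_B = 11 − 3 = 8

rB=8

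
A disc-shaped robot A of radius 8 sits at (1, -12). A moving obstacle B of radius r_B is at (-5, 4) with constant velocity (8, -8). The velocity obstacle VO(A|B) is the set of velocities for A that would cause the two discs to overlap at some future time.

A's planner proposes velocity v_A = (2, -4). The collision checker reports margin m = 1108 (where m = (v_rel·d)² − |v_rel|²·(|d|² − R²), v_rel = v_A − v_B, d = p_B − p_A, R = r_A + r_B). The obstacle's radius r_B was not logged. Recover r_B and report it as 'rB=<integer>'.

m = 1108
d = (-6, 16);  v_rel = (-6, 4),  |v_rel|² = 52
v_rel×d = (-6)·(16) − (4)·(-6) = -72
since m = R²·52 − (-72)²:  R² = (5184 + 1108) / 52 = 121
R = √121 = 11  ⇒  r_B = 11 − 8 = 3

rB=3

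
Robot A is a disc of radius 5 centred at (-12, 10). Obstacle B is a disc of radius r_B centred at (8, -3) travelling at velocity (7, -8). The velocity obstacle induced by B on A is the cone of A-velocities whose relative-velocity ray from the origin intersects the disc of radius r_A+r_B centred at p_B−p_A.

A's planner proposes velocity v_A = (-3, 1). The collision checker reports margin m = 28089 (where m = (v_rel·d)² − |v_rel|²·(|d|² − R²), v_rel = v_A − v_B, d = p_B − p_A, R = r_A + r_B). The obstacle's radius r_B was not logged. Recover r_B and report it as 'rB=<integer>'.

m = 28089
d = (20, -13);  v_rel = (-10, 9),  |v_rel|² = 181
v_rel×d = (-10)·(-13) − (9)·(20) = -50
since m = R²·181 − (-50)²:  R² = (2500 + 28089) / 181 = 169
R = √169 = 13  ⇒  r_B = 13 − 5 = 8

rB=8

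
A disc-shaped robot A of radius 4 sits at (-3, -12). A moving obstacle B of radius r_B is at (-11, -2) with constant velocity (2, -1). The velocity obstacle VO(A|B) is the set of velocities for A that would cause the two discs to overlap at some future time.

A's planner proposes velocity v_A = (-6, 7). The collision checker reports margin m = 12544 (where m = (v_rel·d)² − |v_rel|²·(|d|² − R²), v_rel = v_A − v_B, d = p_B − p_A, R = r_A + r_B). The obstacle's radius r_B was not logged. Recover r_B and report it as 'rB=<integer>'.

m = 12544
d = (-8, 10);  v_rel = (-8, 8),  |v_rel|² = 128
v_rel×d = (-8)·(10) − (8)·(-8) = -16
since m = R²·128 − (-16)²:  R² = (256 + 12544) / 128 = 100
R = √100 = 10  ⇒  r_B = 10 − 4 = 6

rB=6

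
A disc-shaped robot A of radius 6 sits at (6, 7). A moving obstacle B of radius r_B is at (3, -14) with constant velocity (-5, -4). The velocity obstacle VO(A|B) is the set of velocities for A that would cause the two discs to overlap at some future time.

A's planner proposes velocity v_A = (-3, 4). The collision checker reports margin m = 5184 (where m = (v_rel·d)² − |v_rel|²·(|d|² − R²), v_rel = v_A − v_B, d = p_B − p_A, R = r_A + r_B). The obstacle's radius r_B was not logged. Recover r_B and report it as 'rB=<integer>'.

m = 5184
d = (-3, -21);  v_rel = (2, 8),  |v_rel|² = 68
v_rel×d = (2)·(-21) − (8)·(-3) = -18
since m = R²·68 − (-18)²:  R² = (324 + 5184) / 68 = 81
R = √81 = 9  ⇒  r_B = 9 − 6 = 3

rB=3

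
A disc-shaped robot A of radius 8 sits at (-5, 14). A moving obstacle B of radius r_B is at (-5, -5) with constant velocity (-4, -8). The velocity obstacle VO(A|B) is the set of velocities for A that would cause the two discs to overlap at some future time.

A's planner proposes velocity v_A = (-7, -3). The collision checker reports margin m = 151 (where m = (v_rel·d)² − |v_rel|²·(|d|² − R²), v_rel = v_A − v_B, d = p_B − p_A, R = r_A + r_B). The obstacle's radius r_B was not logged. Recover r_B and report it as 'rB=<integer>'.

m = 151
d = (0, -19);  v_rel = (-3, 5),  |v_rel|² = 34
v_rel×d = (-3)·(-19) − (5)·(0) = 57
since m = R²·34 − 57²:  R² = (3249 + 151) / 34 = 100
R = √100 = 10  ⇒  r_B = 10 − 8 = 2

rB=2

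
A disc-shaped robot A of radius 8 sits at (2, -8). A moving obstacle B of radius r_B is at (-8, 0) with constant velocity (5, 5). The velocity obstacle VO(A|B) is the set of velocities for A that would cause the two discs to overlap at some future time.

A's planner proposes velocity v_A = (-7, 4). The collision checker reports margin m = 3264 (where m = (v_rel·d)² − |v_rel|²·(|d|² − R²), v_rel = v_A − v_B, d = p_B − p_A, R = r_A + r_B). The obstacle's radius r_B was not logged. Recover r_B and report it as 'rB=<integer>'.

m = 3264
d = (-10, 8);  v_rel = (-12, -1),  |v_rel|² = 145
v_rel×d = (-12)·(8) − (-1)·(-10) = -106
since m = R²·145 − (-106)²:  R² = (11236 + 3264) / 145 = 100
R = √100 = 10  ⇒  r_B = 10 − 8 = 2

rB=2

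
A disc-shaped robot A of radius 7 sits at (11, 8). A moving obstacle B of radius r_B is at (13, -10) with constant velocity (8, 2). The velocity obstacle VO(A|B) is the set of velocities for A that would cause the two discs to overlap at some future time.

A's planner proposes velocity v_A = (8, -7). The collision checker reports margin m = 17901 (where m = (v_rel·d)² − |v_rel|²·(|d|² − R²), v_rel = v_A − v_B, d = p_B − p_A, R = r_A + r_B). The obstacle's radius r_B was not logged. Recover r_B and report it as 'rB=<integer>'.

m = 17901
d = (2, -18);  v_rel = (0, -9),  |v_rel|² = 81
v_rel×d = (0)·(-18) − (-9)·(2) = 18
since m = R²·81 − 18²:  R² = (324 + 17901) / 81 = 225
R = √225 = 15  ⇒  r_B = 15 − 7 = 8

rB=8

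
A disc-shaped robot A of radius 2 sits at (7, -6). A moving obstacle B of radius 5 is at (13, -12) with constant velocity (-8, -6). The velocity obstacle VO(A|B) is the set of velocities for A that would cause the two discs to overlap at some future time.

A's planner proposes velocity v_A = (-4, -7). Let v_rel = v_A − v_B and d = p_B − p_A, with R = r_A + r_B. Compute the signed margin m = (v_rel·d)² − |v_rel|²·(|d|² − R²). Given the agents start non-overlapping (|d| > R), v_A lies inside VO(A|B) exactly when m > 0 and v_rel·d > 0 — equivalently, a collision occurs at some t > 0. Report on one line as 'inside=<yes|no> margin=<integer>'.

d = (6, -6),  |d|² = 72;  R = 2+5 = 7,  c = 72−7² = 23
v_rel = (4, -1),  |v_rel|² = 17;  v_rel·d = (4)·(6) + (-1)·(-6) = 30
17·t² − 60·t + 23 = 0  ⇒  m = 30² − 17·23 = 509
m = 509 > 0,  v_rel·d = 30 > 0  ⇒  inside

inside=yes margin=509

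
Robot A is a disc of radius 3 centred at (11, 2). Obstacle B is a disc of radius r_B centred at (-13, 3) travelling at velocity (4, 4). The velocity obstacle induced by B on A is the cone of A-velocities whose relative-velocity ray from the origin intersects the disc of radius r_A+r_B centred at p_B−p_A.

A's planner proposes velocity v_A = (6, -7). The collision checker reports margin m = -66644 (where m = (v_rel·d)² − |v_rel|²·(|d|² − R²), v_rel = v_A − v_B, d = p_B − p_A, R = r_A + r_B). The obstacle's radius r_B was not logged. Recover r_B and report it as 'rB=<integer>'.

m = -66644
d = (-24, 1);  v_rel = (2, -11),  |v_rel|² = 125
v_rel×d = (2)·(1) − (-11)·(-24) = -262
since m = R²·125 − (-262)²:  R² = (68644 + -66644) / 125 = 16
R = √16 = 4  ⇒  r_B = 4 − 3 = 1

rB=1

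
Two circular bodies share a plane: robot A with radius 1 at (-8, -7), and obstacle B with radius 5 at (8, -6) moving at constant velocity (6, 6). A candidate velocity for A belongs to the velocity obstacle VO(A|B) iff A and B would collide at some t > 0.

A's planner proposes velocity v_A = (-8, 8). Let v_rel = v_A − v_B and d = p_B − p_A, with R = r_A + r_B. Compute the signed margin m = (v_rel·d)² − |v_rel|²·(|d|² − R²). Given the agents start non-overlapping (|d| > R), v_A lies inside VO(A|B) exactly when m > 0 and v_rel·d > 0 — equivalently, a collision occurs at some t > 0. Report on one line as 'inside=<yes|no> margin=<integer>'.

d = (16, 1),  |d|² = 257;  R = 1+5 = 6,  c = 257−6² = 221
v_rel = (-14, 2),  |v_rel|² = 200;  v_rel·d = (-14)·(16) + (2)·(1) = -222
200·t² + 444·t + 221 = 0  ⇒  m = (-222)² − 200·221 = 5084
m = 5084 > 0,  v_rel·d = -222 < 0  ⇒  outside

inside=no margin=5084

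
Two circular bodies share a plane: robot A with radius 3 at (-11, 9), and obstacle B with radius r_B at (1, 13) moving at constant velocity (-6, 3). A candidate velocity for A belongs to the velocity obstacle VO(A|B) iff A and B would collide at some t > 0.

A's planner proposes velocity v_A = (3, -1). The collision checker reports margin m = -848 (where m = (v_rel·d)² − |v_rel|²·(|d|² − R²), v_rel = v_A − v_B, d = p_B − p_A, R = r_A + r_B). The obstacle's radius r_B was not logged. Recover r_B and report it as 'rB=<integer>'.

m = -848
d = (12, 4);  v_rel = (9, -4),  |v_rel|² = 97
v_rel×d = (9)·(4) − (-4)·(12) = 84
since m = R²·97 − 84²:  R² = (7056 + -848) / 97 = 64
R = √64 = 8  ⇒  r_B = 8 − 3 = 5

rB=5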